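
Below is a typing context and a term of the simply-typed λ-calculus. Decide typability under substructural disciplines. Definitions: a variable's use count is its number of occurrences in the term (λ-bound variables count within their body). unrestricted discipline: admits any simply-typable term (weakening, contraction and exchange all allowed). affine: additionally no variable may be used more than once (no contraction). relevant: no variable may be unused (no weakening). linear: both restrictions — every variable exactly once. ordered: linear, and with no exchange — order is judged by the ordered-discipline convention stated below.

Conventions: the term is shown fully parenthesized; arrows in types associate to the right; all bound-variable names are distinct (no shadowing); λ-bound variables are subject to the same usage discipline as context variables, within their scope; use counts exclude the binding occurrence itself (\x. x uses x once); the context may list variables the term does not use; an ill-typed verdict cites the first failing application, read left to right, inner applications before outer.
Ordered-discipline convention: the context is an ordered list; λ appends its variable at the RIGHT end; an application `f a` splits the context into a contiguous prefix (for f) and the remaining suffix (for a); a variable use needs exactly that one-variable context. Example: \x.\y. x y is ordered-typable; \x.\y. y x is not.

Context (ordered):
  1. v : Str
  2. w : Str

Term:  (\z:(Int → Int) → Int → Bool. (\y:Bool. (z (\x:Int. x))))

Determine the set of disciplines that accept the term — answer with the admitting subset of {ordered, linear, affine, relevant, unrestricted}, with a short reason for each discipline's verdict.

admitted by: affine, unrestricted
variable uses: v ×0, w ×0, z (λ-bound) ×1, y (λ-bound) ×0, x (λ-bound) ×1
uses in reading order: z, x
typing: well-typed — term : ((Int → Int) → Int → Bool) → Bool → Int → Bool
ordered: ✗ — v, w, y never used (weakening)
linear: ✗ — v, w, y never used (weakening)
affine: ✓ — at most one use each (v, w, z, y, x)
relevant: ✗ — v, w, y never used (weakening)
unrestricted: ✓ — well-typed at ((Int → Int) → Int → Bool) → Bool → Int → Bool; no restrictions here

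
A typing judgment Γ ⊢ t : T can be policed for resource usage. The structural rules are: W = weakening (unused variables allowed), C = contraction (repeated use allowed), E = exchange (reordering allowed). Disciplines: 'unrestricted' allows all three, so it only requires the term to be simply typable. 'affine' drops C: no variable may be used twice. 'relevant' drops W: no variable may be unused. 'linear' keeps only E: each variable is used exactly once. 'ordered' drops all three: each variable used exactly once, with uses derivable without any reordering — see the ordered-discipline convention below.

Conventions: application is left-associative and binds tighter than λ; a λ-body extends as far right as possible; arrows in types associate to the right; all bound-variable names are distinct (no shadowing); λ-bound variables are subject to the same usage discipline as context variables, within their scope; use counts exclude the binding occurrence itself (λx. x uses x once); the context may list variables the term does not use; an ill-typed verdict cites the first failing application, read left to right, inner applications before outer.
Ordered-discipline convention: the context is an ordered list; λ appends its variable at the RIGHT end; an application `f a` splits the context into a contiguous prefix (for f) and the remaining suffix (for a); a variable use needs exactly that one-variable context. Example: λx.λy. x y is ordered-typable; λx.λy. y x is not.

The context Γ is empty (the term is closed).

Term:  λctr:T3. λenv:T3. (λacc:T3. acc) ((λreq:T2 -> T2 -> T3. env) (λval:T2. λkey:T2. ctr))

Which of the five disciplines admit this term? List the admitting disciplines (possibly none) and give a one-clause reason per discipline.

admitting disciplines: affine, unrestricted
use counts: ctr (bound)=1, env (bound)=1, acc (bound)=1, req (bound)=0, val (bound)=0, key (bound)=0
order of uses: acc, env, ctr
typing: ✓ — T3 -> T3 -> T3
ordered ✗ (req, val, key never used (weakening))
linear ✗ (req, val, key never used (weakening))
affine ✓ (no duplicate uses among ctr, env, acc, req, val, key)
relevant ✗ (req, val, key never used (weakening))
unrestricted ✓ (typability at T3 -> T3 -> T3 is all that's needed)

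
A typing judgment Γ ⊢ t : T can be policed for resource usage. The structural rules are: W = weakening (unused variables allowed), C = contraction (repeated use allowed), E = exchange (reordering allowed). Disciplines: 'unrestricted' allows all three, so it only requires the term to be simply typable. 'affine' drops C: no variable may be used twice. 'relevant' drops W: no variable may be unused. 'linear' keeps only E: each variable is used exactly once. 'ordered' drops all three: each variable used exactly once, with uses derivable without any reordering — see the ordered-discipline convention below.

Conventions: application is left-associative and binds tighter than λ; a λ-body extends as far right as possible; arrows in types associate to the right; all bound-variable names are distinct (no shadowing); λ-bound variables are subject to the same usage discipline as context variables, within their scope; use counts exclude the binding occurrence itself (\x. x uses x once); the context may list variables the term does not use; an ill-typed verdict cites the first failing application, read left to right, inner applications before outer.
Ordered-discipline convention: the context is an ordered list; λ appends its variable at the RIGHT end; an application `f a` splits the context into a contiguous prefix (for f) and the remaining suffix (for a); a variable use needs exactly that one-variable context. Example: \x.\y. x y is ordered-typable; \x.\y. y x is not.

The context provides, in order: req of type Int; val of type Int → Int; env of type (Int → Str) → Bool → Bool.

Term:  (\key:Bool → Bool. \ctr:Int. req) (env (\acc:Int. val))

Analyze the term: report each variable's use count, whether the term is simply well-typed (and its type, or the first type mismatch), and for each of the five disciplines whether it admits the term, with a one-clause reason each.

usage: req: 1×, val: 1×, env: 1×, key (bound): 0×, ctr (bound): 0×, acc (bound): 0×
uses in reading order: req, env, val
typing: ill-typed: a function awaiting Int → Str gets Int → Int → Int
ordered: ✗ — a type mismatch blocks all five
linear: ✗ — the type mismatch rejects it
affine: ✗ — not simply typable
relevant: ✗ — fails simple typing
unrestricted: ✗ — a type mismatch blocks all five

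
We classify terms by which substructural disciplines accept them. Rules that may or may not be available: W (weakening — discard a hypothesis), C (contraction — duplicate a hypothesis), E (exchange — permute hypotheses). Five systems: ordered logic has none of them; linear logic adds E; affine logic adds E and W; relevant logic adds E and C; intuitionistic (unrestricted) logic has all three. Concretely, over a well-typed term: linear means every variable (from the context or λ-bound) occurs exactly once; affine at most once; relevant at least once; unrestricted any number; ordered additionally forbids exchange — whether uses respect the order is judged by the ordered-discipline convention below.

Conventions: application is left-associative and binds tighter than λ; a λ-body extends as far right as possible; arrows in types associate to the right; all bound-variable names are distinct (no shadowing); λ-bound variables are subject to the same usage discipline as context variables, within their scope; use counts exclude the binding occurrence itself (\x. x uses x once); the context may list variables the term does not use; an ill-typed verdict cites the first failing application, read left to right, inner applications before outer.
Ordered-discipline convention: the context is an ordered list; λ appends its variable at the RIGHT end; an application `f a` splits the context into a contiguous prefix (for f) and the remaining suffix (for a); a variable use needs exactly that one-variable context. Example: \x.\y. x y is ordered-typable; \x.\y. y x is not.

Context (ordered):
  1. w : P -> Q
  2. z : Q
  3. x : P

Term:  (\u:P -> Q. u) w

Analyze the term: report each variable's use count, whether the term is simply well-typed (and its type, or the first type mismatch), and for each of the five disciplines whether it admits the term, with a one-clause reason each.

variable uses: w: 1, z: 0, x: 0, u [bound]: 1
use order (left to right): u, w
typing: well-typed — term : P -> Q
ordered: ✗, z, x never used (weakening)
linear: ✗, z, x never used (weakening)
affine: ✓, w, z, x, u: no repeats, contraction unneeded
relevant: ✗, z, x never used (weakening)
unrestricted: ✓, type-checks (P -> Q) and nothing is barred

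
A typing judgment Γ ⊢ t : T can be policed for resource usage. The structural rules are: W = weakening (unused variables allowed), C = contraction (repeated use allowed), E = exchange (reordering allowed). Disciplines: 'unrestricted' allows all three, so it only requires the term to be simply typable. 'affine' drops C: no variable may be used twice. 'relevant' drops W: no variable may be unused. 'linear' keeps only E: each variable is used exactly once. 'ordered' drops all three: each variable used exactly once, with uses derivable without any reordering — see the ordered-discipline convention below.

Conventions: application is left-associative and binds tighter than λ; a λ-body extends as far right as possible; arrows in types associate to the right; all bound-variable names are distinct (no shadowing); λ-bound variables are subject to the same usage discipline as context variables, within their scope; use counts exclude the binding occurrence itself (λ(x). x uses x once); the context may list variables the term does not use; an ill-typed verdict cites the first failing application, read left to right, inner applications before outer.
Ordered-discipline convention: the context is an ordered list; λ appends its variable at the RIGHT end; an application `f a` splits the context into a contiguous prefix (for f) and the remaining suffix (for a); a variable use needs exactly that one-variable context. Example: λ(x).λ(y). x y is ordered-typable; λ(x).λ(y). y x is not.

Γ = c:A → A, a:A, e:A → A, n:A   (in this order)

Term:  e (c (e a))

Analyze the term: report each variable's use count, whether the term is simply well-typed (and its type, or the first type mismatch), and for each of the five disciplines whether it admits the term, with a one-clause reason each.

counts: c: 1×, a: 1×, e: 2×, n: 0×
left-to-right use order: e, c, e, a
typing: the term checks, with type A
ordered: ✗, repeated use of e ×2; n never used (weakening)
linear: ✗, repeated use of e ×2; n never used (weakening)
affine: ✗, repeated use of e ×2
relevant: ✗, n never used (weakening)
unrestricted: ✓, well-typed at A; no restrictions here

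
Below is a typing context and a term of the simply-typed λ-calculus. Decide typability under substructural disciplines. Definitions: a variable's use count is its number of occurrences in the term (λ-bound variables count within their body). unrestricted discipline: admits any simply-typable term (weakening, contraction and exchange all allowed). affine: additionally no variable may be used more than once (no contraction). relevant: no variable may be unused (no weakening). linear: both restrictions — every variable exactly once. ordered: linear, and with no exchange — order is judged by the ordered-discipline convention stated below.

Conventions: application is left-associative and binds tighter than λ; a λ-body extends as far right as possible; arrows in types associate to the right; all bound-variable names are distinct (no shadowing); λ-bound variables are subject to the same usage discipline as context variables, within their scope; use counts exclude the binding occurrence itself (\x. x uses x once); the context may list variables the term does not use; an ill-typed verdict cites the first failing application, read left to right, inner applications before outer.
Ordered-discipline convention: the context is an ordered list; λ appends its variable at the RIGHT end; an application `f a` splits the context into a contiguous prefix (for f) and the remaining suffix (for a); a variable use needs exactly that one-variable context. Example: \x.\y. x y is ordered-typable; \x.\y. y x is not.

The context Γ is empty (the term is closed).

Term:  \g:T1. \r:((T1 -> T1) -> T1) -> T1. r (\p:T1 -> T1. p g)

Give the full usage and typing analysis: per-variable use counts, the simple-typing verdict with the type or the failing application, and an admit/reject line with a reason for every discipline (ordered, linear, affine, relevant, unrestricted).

use counts: g (λ-bound)=1, r (λ-bound)=1, p (λ-bound)=1
order of uses: r, p, g
typing: the term checks, with type T1 -> (((T1 -> T1) -> T1) -> T1) -> T1
ordered ✗ (no ordered split (uses run r, p, g))
linear ✓ (each of g, r, p used exactly once)
affine ✓ (at most one use each (g, r, p))
relevant ✓ (none of g, r, p goes unused)
unrestricted ✓ (typability at T1 -> (((T1 -> T1) -> T1) -> T1) -> T1 is all that's needed)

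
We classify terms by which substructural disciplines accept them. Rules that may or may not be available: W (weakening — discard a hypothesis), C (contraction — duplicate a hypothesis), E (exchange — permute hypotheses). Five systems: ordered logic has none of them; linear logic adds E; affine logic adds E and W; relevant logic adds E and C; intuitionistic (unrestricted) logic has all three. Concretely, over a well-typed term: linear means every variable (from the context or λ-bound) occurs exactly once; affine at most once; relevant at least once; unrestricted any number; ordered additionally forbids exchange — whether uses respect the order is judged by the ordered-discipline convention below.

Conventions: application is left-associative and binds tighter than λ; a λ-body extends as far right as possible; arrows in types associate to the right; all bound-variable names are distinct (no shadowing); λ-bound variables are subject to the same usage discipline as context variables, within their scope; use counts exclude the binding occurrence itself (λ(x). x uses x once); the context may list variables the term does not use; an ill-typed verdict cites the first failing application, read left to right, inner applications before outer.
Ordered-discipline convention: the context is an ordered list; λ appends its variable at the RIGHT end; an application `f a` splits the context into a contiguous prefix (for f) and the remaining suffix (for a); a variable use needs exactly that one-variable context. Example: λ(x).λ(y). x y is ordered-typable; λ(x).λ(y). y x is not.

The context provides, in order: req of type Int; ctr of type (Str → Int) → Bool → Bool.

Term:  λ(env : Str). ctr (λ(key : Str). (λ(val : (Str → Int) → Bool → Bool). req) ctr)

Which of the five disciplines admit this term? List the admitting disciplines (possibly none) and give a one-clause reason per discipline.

admitted in: unrestricted
use counts: req ×1, ctr ×2, env [bound] ×0, key [bound] ×0, val [bound] ×0
order of uses: ctr, req, ctr
typing: ✓ — Str → Bool → Bool
ordered: ✗, repeated use of ctr ×2; needs weakening: env, key, val unused
linear: ✗, repeated use of ctr ×2; needs weakening: env, key, val unused
affine: ✗, repeated use of ctr ×2
relevant: ✗, needs weakening: env, key, val unused
unrestricted: ✓, simply typable at Str → Bool → Bool; W, C, E all held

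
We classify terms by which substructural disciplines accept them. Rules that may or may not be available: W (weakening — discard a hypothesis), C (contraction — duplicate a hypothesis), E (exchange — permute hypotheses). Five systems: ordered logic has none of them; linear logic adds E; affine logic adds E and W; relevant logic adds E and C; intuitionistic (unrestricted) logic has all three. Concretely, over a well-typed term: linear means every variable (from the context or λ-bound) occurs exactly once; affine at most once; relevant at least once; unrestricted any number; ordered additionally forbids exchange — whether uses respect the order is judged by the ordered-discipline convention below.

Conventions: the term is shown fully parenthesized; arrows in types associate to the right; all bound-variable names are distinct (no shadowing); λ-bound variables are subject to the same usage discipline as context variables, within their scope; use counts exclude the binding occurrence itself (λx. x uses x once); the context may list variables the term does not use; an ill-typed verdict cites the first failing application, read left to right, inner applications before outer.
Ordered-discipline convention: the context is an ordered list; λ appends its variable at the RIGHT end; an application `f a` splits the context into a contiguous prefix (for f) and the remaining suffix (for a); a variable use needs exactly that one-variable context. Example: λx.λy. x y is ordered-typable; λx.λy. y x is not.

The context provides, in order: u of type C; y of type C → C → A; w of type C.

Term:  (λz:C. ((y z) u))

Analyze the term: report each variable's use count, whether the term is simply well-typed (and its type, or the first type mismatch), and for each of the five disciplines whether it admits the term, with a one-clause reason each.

use counts: u=1, y=1, w=0, z (bound)=1
use order (left to right): y, z, u
typing: well-typed — term : C → A
ordered: ✗ — w left unused
linear: ✗ — w left unused
affine: ✓ — at most one use each (u, y, w, z)
relevant: ✗ — w left unused
unrestricted: ✓ — well-typed at C → A; no restrictions here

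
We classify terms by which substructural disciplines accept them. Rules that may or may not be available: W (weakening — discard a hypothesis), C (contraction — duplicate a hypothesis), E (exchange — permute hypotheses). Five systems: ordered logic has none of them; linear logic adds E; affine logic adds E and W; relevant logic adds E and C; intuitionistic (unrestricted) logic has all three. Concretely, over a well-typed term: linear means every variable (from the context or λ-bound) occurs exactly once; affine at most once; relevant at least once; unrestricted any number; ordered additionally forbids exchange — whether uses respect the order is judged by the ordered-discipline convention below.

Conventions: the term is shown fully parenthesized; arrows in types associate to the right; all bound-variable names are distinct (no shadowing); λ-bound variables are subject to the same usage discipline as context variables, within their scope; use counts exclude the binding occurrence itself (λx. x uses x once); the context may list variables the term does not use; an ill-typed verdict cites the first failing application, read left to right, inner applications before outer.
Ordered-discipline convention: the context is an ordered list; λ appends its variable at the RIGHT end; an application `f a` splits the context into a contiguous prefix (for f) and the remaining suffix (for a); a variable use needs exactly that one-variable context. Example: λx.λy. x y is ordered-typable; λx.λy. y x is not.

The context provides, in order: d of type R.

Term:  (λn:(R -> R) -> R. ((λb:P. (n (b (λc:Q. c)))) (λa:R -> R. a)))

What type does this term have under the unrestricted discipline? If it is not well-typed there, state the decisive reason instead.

not well-typed under unrestricted — fails simple typing
usage: d: 0; n [bound]: 1; b [bound]: 1; c [bound]: 1; a [bound]: 1
use order (left to right): n, b, c, a
typing: ill-typed: applying a non-function (P)
per-discipline verdicts: ordered ✗, linear ✗, affine ✗, relevant ✗, unrestricted ✗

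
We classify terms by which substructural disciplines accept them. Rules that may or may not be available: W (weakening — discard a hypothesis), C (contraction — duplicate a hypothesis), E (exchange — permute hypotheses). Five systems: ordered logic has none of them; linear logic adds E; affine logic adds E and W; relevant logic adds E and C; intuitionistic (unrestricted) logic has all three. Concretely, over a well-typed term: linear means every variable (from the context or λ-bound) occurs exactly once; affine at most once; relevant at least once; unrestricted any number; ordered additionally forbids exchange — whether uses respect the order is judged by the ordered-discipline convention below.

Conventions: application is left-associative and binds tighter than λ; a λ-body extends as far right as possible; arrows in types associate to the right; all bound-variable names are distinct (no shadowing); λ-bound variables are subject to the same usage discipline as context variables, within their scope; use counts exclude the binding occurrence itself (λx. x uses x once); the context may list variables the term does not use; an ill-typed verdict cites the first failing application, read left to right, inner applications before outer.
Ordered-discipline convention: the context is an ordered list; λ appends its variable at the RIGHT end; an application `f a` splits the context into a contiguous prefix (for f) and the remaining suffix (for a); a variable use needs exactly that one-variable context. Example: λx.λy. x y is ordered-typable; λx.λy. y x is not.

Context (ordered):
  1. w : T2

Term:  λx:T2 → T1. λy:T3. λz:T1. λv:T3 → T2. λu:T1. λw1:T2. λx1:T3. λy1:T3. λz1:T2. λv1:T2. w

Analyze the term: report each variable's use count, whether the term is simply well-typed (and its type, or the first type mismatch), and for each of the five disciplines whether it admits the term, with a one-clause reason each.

usage: w: 1, x (λ-bound): 0, y (λ-bound): 0, z (λ-bound): 0, v (λ-bound): 0, u (λ-bound): 0, w1 (λ-bound): 0, x1 (λ-bound): 0, y1 (λ-bound): 0, z1 (λ-bound): 0, v1 (λ-bound): 0
left-to-right use order: w
typing: ✓ — (T2 → T1) → T3 → T1 → (T3 → T2) → T1 → T2 → T3 → T3 → T2 → T2 → T2
ordered: ✗ — x, y, z, v, u, w1, x1, y1, z1, v1 never used (weakening)
linear: ✗ — x, y, z, v, u, w1, x1, y1, z1, v1 never used (weakening)
affine: ✓ — none of w, x, y, z, v, u, w1, x1, y1, z1, v1 used more than once
relevant: ✗ — x, y, z, v, u, w1, x1, y1, z1, v1 never used (weakening)
unrestricted: ✓ — typability at (T2 → T1) → T3 → T1 → (T3 → T2) → T1 → T2 → T3 → T3 → T2 → T2 → T2 is all that's needed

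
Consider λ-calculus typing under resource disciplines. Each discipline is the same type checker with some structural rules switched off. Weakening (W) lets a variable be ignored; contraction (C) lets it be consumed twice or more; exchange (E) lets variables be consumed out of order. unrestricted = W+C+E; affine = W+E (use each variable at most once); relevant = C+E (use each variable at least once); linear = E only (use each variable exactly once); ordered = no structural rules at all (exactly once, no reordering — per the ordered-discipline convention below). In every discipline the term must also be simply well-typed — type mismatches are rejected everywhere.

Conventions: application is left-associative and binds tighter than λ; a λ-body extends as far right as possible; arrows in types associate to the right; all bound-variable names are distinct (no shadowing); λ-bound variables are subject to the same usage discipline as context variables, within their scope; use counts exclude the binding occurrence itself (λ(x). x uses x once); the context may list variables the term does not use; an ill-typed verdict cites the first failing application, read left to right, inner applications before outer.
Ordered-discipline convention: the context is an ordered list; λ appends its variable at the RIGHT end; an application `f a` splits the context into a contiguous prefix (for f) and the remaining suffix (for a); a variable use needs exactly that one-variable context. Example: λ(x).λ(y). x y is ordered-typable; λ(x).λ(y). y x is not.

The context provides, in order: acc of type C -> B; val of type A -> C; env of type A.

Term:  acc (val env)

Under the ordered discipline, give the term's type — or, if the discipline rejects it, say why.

term : B
use counts: acc=1; val=1; env=1
use order (left to right): acc, val, env
typing: the term checks, with type B
summary: ordered ✓ | linear ✓ | affine ✓ | relevant ✓ | unrestricted ✓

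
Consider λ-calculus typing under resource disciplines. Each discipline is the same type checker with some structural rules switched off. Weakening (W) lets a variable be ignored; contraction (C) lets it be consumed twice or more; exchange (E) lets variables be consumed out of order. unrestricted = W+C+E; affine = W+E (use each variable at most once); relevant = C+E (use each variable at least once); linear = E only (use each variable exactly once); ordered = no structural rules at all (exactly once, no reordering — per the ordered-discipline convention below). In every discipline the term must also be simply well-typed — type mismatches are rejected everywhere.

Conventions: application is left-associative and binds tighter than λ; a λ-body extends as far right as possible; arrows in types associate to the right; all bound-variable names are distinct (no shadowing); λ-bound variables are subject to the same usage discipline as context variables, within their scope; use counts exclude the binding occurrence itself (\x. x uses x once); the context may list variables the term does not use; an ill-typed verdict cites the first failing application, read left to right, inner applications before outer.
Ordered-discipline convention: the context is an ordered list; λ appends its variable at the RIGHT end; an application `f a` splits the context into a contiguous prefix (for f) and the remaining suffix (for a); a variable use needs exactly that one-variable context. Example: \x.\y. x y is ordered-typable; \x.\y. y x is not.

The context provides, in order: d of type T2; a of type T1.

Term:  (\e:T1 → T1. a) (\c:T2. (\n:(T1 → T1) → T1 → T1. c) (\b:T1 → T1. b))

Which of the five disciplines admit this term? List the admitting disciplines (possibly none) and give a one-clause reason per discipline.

accepted by: none
variable uses: d ×0; a ×1; e (λ-bound) ×0; c (λ-bound) ×1; n (λ-bound) ×0; b (λ-bound) ×1
uses in reading order: a, c, b
typing: ill-typed: an argument T2 → T2 mismatches the expected T1 → T1
ordered ✗ (fails simple typing)
linear ✗ (a type mismatch blocks all five)
affine ✗ (the type mismatch rejects it)
relevant ✗ (not simply typable)
unrestricted ✗ (fails simple typing)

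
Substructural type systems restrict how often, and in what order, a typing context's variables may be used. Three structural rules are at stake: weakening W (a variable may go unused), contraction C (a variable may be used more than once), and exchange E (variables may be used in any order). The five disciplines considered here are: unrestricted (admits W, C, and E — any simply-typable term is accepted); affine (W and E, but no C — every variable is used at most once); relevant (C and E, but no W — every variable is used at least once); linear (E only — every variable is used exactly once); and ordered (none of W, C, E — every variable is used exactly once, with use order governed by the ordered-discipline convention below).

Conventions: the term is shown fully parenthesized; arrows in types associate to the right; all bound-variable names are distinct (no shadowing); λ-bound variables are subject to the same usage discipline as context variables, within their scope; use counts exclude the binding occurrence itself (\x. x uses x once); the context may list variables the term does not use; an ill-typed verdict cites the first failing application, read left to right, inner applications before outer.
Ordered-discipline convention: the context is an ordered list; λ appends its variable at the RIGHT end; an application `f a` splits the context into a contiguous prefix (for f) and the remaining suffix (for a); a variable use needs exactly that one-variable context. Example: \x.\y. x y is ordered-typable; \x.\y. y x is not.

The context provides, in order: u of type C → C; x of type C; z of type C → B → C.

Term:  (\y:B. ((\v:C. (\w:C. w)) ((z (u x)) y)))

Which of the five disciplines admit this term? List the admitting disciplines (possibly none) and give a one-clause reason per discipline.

accepted by: affine, unrestricted
variable uses: u ×1, x ×1, z ×1, y (bound) ×1, v (bound) ×0, w (bound) ×1
uses in reading order: w, z, u, x, y
typing: ✓ — B → C → C
ordered: ✗ — v never used (weakening)
linear: ✗ — v never used (weakening)
affine: ✓ — none of u, x, z, y, v, w used more than once
relevant: ✗ — v never used (weakening)
unrestricted: ✓ — type-checks (B → C → C) and nothing is barred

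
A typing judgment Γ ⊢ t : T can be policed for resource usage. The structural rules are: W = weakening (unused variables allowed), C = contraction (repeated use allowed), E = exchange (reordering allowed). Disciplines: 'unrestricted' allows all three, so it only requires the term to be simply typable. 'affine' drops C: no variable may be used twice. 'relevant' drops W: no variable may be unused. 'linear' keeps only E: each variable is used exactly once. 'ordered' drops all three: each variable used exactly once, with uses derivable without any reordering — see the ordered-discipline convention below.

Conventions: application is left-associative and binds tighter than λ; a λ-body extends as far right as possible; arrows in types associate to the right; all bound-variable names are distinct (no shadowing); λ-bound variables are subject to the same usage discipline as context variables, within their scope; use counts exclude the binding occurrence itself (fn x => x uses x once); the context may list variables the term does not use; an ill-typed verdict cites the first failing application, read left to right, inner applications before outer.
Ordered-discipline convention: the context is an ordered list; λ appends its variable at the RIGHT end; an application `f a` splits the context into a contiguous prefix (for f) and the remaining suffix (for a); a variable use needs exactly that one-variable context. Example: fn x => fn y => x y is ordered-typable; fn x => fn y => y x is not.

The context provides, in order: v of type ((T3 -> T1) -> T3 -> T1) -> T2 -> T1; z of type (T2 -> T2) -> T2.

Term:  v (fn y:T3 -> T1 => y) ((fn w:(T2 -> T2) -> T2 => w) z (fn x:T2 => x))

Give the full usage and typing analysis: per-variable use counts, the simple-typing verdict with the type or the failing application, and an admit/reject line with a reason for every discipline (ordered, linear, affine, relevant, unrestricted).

variable uses: v=1; z=1; y [bound]=1; w [bound]=1; x [bound]=1
uses in reading order: v, y, w, z, x
typing: well-typed at T1
ordered ✓ (v, z, y, w, x: once each, no exchange needed)
linear ✓ (single use per variable (v, z, y, w, x))
affine ✓ (no duplicate uses among v, z, y, w, x)
relevant ✓ (v, z, y, w, x: all used, weakening unneeded)
unrestricted ✓ (well-typed at T1; no restrictions here)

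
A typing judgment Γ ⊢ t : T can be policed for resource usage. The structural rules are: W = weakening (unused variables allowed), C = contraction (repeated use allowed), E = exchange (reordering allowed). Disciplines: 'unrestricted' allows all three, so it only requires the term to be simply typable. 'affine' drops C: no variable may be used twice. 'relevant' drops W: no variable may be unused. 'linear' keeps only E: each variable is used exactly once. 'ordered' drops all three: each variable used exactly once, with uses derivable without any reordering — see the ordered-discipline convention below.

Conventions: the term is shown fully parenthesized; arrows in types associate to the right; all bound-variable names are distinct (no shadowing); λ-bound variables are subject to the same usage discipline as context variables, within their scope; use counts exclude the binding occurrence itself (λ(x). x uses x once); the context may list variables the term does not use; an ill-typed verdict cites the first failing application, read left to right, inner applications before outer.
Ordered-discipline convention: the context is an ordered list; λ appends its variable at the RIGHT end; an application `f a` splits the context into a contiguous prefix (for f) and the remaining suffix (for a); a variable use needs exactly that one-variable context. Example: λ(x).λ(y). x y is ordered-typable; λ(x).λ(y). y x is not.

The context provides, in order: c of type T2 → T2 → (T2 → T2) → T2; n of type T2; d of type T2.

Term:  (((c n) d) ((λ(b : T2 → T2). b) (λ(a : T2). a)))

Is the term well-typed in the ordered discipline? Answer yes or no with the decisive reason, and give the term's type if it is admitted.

yes — one use each (c, n, d, b, a); ordered split holds; term : T2
counts: c: 1; n: 1; d: 1; b (λ-bound): 1; a (λ-bound): 1
use order (left to right): c, n, d, b, a
typing: well-typed at T2
per-discipline verdicts: ordered ✓ | linear ✓ | affine ✓ | relevant ✓ | unrestricted ✓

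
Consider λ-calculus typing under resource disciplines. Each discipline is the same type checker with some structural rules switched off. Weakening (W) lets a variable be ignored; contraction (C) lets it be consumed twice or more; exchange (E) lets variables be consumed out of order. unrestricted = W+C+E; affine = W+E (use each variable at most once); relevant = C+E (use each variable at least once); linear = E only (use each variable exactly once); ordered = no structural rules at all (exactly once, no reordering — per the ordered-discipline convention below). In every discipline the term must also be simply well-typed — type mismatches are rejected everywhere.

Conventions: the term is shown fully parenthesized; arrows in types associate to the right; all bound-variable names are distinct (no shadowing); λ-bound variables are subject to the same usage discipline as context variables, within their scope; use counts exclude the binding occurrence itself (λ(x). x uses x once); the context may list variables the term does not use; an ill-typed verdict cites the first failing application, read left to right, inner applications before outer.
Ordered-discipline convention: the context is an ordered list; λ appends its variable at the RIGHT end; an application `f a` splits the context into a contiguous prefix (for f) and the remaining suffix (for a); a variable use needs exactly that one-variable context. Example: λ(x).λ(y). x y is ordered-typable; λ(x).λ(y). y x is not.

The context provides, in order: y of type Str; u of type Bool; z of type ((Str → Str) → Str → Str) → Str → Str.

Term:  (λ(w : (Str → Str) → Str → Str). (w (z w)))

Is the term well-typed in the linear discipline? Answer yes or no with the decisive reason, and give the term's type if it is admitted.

no — needs contraction — w ×2; unused: y, u — weakening required
use counts: y ×0; u ×0; z ×1; w (λ-bound) ×2
use order (left to right): w, z, w
typing: well-typed at ((Str → Str) → Str → Str) → Str → Str
per-discipline verdicts: ordered ✗ · linear ✗ · affine ✗ · relevant ✗ · unrestricted ✓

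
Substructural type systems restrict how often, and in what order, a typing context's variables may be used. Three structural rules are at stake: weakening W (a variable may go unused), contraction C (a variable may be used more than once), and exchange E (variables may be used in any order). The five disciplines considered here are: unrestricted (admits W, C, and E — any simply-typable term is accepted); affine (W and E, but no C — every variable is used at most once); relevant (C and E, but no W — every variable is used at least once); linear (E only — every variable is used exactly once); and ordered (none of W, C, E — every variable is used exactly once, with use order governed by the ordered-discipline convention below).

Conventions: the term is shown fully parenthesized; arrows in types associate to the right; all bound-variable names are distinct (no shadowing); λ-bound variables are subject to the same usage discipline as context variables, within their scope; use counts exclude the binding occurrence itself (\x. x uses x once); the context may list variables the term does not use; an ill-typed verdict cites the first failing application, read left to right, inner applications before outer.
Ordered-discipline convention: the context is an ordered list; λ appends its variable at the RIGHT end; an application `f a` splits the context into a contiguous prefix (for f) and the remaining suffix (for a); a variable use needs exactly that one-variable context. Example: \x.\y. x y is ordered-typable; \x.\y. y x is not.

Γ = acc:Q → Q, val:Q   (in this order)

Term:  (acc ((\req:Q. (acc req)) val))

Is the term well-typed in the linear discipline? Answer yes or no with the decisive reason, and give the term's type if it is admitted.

no — uses contraction: acc ×2
counts: acc: 2×, val: 1×, req [bound]: 1×
order of uses: acc, acc, req, val
typing: the term checks, with type Q
per-discipline verdicts: ordered ✗; linear ✗; affine ✗; relevant ✓; unrestricted ✓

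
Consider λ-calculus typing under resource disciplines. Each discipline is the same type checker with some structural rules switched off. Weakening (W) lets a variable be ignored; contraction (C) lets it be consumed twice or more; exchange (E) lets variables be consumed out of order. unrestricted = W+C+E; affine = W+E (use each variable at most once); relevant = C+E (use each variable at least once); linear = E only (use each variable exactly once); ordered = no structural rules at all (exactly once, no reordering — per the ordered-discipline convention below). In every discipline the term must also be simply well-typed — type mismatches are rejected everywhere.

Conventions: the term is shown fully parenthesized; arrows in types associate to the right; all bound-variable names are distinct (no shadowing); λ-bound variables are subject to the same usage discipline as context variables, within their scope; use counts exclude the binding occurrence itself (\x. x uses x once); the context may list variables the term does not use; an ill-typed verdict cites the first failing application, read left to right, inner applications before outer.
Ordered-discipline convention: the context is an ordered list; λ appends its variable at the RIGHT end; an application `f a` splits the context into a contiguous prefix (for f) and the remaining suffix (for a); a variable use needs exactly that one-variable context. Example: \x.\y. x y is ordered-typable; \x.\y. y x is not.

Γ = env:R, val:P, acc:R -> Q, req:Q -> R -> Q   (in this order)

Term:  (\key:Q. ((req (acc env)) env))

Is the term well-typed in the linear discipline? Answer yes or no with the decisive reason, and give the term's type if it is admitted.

no — needs contraction — env ×2; needs weakening: val, key unused
variable uses: env: 2; val: 0; acc: 1; req: 1; key (λ-bound): 0
uses in reading order: req, acc, env, env
typing: the term checks, with type Q -> Q
all disciplines: ordered ✗ · linear ✗ · affine ✗ · relevant ✗ · unrestricted ✓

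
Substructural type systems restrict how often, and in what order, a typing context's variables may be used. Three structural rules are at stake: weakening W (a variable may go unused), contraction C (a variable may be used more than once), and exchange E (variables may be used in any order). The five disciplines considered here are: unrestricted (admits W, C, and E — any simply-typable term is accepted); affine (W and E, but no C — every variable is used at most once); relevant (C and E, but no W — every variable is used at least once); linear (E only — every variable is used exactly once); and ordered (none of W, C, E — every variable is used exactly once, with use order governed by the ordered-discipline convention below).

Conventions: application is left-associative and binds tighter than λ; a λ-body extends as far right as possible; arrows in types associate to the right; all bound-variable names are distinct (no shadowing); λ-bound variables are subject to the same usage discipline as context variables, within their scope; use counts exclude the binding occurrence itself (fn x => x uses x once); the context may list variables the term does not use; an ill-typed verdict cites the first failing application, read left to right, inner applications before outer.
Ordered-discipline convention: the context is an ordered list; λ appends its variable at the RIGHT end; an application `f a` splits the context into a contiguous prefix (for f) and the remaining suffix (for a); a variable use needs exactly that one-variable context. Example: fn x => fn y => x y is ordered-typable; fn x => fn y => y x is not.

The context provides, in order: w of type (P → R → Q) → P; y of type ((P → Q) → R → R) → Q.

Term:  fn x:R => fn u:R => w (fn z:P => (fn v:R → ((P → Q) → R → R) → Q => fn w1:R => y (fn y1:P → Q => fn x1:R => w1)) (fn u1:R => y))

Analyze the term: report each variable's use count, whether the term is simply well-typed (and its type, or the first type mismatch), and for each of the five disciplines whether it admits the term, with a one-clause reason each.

usage: w: 1; y: 2; x (λ-bound): 0; u (λ-bound): 0; z (λ-bound): 0; v (λ-bound): 0; w1 (λ-bound): 1; y1 (λ-bound): 0; x1 (λ-bound): 0; u1 (λ-bound): 0
use order (left to right): w, y, w1, y
typing: the term checks, with type R → R → P
ordered: ✗, repeated use of y ×2; unused: x, u, z, v, y1, x1, u1 — weakening required
linear: ✗, repeated use of y ×2; unused: x, u, z, v, y1, x1, u1 — weakening required
affine: ✗, repeated use of y ×2
relevant: ✗, unused: x, u, z, v, y1, x1, u1 — weakening required
unrestricted: ✓, typability at R → R → P is all that's needed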